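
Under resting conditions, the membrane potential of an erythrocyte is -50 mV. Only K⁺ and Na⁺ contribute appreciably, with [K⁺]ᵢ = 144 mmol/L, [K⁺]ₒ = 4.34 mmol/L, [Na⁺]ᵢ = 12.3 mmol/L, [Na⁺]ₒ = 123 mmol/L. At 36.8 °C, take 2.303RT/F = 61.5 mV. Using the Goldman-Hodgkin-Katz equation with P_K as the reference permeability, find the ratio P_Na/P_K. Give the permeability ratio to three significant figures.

0.147

Let α = P_Na/P_K. GHK: Vm = 61.5·log₁₀[(Kₒ + α·Naₒ)/(Kᵢ + α·Naᵢ)].
10^(Vm/61.5) = 10^(-50.0/61.5) = 0.15381
So 0.15381·(Kᵢ + α·Naᵢ) = Kₒ + α·Naₒ → α = (0.15381·144.0 − 4.34) / (123.0 − 0.15381·12.3)
α = (22.15 − 4.34) / (123.0 − 1.892) = 17.81/121.1 = 0.1471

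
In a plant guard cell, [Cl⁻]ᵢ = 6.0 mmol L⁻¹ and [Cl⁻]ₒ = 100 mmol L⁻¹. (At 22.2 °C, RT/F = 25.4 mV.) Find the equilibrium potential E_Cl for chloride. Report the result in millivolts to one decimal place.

-71.5 mV

E = (25.4/z) · ln([Cl⁻]_out/[Cl⁻]_in) with z = -1.
For an anion, dividing by z = -1 reverses the sign.
= (25.4/-1) · ln(100/6.0) = -25.40 · ln(16.67)
= -25.40 · (2.8134) = -71.46 mV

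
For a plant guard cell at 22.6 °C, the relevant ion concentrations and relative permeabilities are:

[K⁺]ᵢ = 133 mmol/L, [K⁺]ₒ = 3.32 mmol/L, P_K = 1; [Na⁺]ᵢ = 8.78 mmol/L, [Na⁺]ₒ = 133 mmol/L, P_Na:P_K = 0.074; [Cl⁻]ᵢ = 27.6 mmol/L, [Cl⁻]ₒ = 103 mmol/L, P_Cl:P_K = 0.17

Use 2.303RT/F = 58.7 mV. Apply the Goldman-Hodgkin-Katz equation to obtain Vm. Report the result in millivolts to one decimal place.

-54.5 mV

Vm = 58.7 · log₁₀[(Σ P·[cation]ₒ + Σ P·[anion]ᵢ) / (Σ P·[cation]ᵢ + Σ P·[anion]ₒ)]
Numerator = 1×3.32 + 0.074×133 + 0.17×27.6 = 17.85
Denominator = 1×133 + 0.074×8.78 + 0.17×103 = 151.2
Vm = 58.7 · log₁₀(0.11811) = 58.7 × (-0.9277) = -54.46 mV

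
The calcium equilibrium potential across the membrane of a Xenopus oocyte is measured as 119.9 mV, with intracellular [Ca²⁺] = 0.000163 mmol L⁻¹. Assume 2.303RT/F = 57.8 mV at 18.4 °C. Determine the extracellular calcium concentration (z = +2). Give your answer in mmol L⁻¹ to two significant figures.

Nernst: E = (57.8/2) · log₁₀([out]/[in]), so log₁₀([out]/[in]) = 119.9 × 2 / 57.8 = 4.1488.
[out]/[in] = 10^(4.1488) = 1.409e+04.
[out] = 1.409e+04 × 0.000163 = 2.296 mmol L⁻¹.

2.3 mmol L⁻¹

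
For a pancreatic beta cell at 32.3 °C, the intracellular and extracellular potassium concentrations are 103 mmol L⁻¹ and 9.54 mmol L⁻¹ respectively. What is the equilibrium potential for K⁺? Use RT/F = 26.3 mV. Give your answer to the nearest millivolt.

-63 mV

E = (26.3/z) · ln([K⁺]_out/[K⁺]_in) with z = +1.
= (26.3/1) · ln(9.54/103) = 26.30 · ln(0.09262)
= 26.30 · (-2.3792) = -62.57 mV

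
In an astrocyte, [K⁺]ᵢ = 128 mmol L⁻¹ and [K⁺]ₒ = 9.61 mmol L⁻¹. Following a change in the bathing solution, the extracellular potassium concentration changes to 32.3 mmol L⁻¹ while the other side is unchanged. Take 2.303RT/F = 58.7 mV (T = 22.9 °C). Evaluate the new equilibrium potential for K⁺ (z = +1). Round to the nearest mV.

After the shift: [K⁺]_out = 32.3, [K⁺]_in = 128 mmol L⁻¹.
E_new = (58.7/1)·log₁₀(32.3/128) = 58.70 · (-0.5980) = -35.10 mV

-35 mV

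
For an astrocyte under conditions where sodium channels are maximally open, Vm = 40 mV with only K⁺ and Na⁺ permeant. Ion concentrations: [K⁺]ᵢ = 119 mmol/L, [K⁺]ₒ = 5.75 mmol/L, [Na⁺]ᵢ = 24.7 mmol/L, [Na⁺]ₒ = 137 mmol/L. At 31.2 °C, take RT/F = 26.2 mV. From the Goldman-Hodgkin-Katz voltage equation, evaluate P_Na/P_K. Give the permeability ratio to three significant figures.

Let α = P_Na/P_K. GHK: Vm = 26.2·ln[(Kₒ + α·Naₒ)/(Kᵢ + α·Naᵢ)].
e^(Vm/26.2) = e^(40.0/26.2) = 4.603
So 4.603·(Kᵢ + α·Naᵢ) = Kₒ + α·Naₒ → α = (4.603·119.0 − 5.75) / (137.0 − 4.603·24.7)
α = (547.8 − 5.75) / (137.0 − 113.7) = 542/23.3 = 23.26

23.3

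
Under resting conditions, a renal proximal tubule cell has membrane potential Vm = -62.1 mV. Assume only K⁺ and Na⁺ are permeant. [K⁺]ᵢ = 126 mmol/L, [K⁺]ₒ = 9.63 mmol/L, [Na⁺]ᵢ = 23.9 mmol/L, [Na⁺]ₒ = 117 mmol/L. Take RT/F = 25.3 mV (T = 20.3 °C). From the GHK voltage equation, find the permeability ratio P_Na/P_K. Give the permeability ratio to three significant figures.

Let α = P_Na/P_K. GHK: Vm = 25.3·ln[(Kₒ + α·Naₒ)/(Kᵢ + α·Naᵢ)].
e^(Vm/25.3) = e^(-62.1/25.3) = 0.085902
So 0.085902·(Kᵢ + α·Naᵢ) = Kₒ + α·Naₒ → α = (0.085902·126.0 − 9.63) / (117.0 − 0.085902·23.9)
α = (10.82 − 9.63) / (117.0 − 2.053) = 1.194/114.9 = 0.01038

0.0104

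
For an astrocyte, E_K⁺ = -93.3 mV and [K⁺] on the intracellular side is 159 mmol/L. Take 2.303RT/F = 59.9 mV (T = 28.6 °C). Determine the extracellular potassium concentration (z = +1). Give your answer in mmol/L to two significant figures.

4.4 mmol/L

Nernst: E = (59.9/1) · log₁₀([out]/[in]), so log₁₀([out]/[in]) = -93.3 × 1 / 59.9 = -1.5576.
[out]/[in] = 10^(-1.5576) = 0.0277.
[out] = 0.0277 × 159 = 4.404 mmol/L.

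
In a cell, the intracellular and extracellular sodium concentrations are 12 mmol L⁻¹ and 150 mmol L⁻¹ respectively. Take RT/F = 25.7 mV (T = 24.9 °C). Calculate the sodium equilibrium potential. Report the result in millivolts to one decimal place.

E = (25.7/z) · ln([Na⁺]_out/[Na⁺]_in) with z = +1.
= (25.7/1) · ln(150/12) = 25.70 · ln(12.5)
= 25.70 · (2.5257) = 64.91 mV

64.9 mV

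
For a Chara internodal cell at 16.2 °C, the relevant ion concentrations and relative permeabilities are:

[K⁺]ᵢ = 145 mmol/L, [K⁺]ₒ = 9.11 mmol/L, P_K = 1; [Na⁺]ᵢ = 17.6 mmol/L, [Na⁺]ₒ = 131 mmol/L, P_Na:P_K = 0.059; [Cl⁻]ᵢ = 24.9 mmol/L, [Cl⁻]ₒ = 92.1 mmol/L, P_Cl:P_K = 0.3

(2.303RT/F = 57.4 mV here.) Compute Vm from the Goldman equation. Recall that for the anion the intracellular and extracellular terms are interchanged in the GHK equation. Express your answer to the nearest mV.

Vm = 57.4 · log₁₀[(Σ P·[cation]ₒ + Σ P·[anion]ᵢ) / (Σ P·[cation]ᵢ + Σ P·[anion]ₒ)]
Numerator = 1×9.11 + 0.059×131 + 0.3×24.9 = 24.31
Denominator = 1×145 + 0.059×17.6 + 0.3×92.1 = 173.7
Vm = 57.4 · log₁₀(0.13997) = 57.4 × (-0.8540) = -49.02 mV

-49 mV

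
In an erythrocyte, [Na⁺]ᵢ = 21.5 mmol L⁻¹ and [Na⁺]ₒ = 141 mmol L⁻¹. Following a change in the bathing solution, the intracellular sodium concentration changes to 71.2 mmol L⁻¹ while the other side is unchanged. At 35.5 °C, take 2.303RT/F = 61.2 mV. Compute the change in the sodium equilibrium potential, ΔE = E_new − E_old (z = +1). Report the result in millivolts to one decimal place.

-31.8 mV

E_old = (61.2/1)·log₁₀(141/21.5) = 49.99 mV
E_new = (61.2/1)·log₁₀(141/71.2) = 18.16 mV
ΔE = 18.16 − (49.99) = -31.83 mV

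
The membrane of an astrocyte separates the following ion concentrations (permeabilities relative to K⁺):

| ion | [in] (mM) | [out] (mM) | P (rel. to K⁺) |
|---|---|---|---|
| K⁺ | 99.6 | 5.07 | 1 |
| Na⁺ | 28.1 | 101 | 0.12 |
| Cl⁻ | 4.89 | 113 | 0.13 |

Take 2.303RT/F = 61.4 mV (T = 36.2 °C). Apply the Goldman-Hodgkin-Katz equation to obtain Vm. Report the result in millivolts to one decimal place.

Vm = 61.4 · log₁₀[(Σ P·[cation]ₒ + Σ P·[anion]ᵢ) / (Σ P·[cation]ᵢ + Σ P·[anion]ₒ)]
Numerator = 1×5.07 + 0.12×101 + 0.13×4.89 = 17.83
Denominator = 1×99.6 + 0.12×28.1 + 0.13×113 = 117.7
Vm = 61.4 · log₁₀(0.1515) = 61.4 × (-0.8196) = -50.32 mV

-50.3 mV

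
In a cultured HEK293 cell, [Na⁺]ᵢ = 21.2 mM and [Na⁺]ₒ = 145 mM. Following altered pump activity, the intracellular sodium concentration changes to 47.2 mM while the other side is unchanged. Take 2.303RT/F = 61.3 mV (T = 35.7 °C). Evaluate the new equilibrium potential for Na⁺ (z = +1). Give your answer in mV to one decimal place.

29.9 mV

After the shift: [Na⁺]_out = 145, [Na⁺]_in = 47.2 mM.
E_new = (61.3/1)·log₁₀(145/47.2) = 61.30 · (0.4874) = 29.88 mV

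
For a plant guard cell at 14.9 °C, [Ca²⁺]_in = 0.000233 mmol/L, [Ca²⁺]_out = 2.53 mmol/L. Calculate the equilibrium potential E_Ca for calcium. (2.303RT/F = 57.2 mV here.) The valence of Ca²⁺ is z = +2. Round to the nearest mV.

E = (57.2/z) · log₁₀([Ca²⁺]_out/[Ca²⁺]_in) with z = +2.
= (57.2/2) · log₁₀(2.53/0.000233) = 28.60 · log₁₀(1.086e+04)
= 28.60 · (4.0358) = 115.42 mV

115 mV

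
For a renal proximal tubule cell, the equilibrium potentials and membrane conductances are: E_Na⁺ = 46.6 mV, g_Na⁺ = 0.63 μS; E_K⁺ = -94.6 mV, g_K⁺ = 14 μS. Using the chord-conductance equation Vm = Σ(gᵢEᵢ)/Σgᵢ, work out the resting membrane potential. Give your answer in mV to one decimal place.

-88.5 mV

Σ gᵢEᵢ = 0.63·(46.6) + 14·(-94.6) = -1295.04
Σ gᵢ = 0.63 + 14 = 14.63
Vm = -1295.04 / 14.63 = -88.52 mV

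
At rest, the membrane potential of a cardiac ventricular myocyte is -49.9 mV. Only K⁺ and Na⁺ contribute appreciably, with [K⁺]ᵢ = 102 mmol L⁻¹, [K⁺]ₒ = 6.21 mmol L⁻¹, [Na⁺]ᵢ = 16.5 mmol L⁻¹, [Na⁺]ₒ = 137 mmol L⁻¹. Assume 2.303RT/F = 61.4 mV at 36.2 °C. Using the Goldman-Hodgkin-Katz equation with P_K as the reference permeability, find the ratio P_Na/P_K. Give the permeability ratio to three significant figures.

0.0706

Let α = P_Na/P_K. GHK: Vm = 61.4·log₁₀[(Kₒ + α·Naₒ)/(Kᵢ + α·Naᵢ)].
10^(Vm/61.4) = 10^(-49.9/61.4) = 0.15392
So 0.15392·(Kᵢ + α·Naᵢ) = Kₒ + α·Naₒ → α = (0.15392·102.0 − 6.21) / (137.0 − 0.15392·16.5)
α = (15.7 − 6.21) / (137.0 − 2.54) = 9.49/134.5 = 0.07058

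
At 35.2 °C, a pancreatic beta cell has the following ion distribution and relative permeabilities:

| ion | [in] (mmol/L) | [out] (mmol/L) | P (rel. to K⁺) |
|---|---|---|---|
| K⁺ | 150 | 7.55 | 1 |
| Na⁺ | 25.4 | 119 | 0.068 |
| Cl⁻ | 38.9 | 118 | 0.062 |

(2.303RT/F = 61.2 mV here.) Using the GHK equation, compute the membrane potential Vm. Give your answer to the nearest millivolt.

Vm = 61.2 · log₁₀[(Σ P·[cation]ₒ + Σ P·[anion]ᵢ) / (Σ P·[cation]ᵢ + Σ P·[anion]ₒ)]
Numerator = 1×7.55 + 0.068×119 + 0.062×38.9 = 18.05
Denominator = 1×150 + 0.068×25.4 + 0.062×118 = 159
Vm = 61.2 · log₁₀(0.11352) = 61.2 × (-0.9449) = -57.83 mV

-58 mV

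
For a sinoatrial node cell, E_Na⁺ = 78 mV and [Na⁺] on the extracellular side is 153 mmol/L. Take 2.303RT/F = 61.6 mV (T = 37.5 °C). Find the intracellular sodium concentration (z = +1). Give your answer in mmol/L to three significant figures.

Nernst: E = (61.6/1) · log₁₀([out]/[in]), so log₁₀([out]/[in]) = 78.0 × 1 / 61.6 = 1.2662.
[out]/[in] = 10^(1.2662) = 18.46.
[in] = 153 / 18.46 = 8.288 mmol/L.

8.29 mmol/L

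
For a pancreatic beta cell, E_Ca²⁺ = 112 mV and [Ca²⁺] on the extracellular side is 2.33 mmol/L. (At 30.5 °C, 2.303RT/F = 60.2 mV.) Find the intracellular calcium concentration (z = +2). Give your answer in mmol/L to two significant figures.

0.00044 mmol/L

Nernst: E = (60.2/2) · log₁₀([out]/[in]), so log₁₀([out]/[in]) = 112.0 × 2 / 60.2 = 3.7209.
[out]/[in] = 10^(3.7209) = 5259.
[in] = 2.33 / 5259 = 0.000443 mmol/L.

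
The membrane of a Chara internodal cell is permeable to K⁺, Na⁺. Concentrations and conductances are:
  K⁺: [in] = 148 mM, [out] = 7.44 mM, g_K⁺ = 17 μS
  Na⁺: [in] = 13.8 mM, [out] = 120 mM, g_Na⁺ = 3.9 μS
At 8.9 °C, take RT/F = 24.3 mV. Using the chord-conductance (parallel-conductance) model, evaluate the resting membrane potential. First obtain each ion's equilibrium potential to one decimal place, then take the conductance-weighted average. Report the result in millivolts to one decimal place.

E_K⁺ = (24.3/1)·ln(7.44/148) = -72.7 mV
E_Na⁺ = (24.3/1)·ln(120/13.8) = 52.6 mV
Vm = (Σ gᵢEᵢ)/(Σ gᵢ) = (17·-72.7 + 3.9·52.6) / (17 + 3.9)
= -1030.76 / 20.9 = -49.32 mV

-49.3 mV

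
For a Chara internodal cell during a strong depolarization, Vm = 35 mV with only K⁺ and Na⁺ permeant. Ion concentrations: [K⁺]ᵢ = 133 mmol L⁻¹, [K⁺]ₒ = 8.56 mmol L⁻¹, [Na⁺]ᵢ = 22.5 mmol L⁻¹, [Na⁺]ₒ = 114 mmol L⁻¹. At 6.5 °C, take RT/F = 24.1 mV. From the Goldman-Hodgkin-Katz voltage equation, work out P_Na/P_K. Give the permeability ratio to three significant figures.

Let α = P_Na/P_K. GHK: Vm = 24.1·ln[(Kₒ + α·Naₒ)/(Kᵢ + α·Naᵢ)].
e^(Vm/24.1) = e^(35.0/24.1) = 4.2729
So 4.2729·(Kᵢ + α·Naᵢ) = Kₒ + α·Naₒ → α = (4.2729·133.0 − 8.56) / (114.0 − 4.2729·22.5)
α = (568.3 − 8.56) / (114.0 − 96.14) = 559.7/17.86 = 31.34

31.3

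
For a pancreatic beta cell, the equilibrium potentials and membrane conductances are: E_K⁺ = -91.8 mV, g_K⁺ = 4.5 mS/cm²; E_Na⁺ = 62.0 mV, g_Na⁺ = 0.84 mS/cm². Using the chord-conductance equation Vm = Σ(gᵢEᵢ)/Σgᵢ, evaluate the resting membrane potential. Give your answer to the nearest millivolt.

Σ gᵢEᵢ = 4.5·(-91.8) + 0.84·(62.0) = -361.02
Σ gᵢ = 4.5 + 0.84 = 5.34
Vm = -361.02 / 5.34 = -67.61 mV

-68 mV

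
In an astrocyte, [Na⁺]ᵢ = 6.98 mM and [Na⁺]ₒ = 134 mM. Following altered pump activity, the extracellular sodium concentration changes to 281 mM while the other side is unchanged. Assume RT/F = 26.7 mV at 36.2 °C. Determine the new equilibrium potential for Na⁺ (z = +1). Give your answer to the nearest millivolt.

99 mV

After the shift: [Na⁺]_out = 281, [Na⁺]_in = 6.98 mM.
E_new = (26.7/1)·ln(281/6.98) = 26.70 · (3.6953) = 98.66 mV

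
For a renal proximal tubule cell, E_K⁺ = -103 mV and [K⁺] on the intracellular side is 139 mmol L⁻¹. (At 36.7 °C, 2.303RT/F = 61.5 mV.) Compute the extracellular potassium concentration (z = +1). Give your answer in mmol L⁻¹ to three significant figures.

2.94 mmol L⁻¹

Nernst: E = (61.5/1) · log₁₀([out]/[in]), so log₁₀([out]/[in]) = -103.0 × 1 / 61.5 = -1.6748.
[out]/[in] = 10^(-1.6748) = 0.02114.
[out] = 0.02114 × 139 = 2.939 mmol L⁻¹.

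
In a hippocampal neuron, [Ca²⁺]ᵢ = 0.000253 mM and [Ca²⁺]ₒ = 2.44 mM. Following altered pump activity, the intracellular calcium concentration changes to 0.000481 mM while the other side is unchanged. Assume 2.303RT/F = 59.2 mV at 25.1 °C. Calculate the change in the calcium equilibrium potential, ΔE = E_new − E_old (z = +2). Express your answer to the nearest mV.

E_old = (59.2/2)·log₁₀(2.44/0.000253) = 117.93 mV
E_new = (59.2/2)·log₁₀(2.44/0.000481) = 109.68 mV
ΔE = 109.68 − (117.93) = -8.26 mV

-8 mV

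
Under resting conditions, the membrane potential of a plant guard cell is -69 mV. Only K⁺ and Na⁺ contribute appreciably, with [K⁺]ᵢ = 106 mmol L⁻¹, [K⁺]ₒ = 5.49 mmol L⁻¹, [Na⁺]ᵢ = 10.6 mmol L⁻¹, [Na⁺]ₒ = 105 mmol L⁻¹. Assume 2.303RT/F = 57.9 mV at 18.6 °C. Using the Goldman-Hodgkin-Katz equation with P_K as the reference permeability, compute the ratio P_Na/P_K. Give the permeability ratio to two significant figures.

Let α = P_Na/P_K. GHK: Vm = 57.9·log₁₀[(Kₒ + α·Naₒ)/(Kᵢ + α·Naᵢ)].
10^(Vm/57.9) = 10^(-69.0/57.9) = 0.064312
So 0.064312·(Kᵢ + α·Naᵢ) = Kₒ + α·Naₒ → α = (0.064312·106.0 − 5.49) / (105.0 − 0.064312·10.6)
α = (6.817 − 5.49) / (105.0 − 0.6817) = 1.327/104.3 = 0.01272

0.013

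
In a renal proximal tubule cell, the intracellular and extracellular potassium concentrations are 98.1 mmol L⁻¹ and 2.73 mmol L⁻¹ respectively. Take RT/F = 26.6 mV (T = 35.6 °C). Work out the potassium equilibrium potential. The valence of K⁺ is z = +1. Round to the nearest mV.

E = (26.6/z) · ln([K⁺]_out/[K⁺]_in) with z = +1.
= (26.6/1) · ln(2.73/98.1) = 26.60 · ln(0.02783)
= 26.60 · (-3.5817) = -95.27 mV

-95 mV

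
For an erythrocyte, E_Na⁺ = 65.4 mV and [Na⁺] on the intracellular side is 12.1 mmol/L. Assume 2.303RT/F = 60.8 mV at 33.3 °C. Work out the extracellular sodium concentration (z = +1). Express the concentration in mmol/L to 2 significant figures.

140 mmol/L

Nernst: E = (60.8/1) · log₁₀([out]/[in]), so log₁₀([out]/[in]) = 65.4 × 1 / 60.8 = 1.0757.
[out]/[in] = 10^(1.0757) = 11.9.
[out] = 11.9 × 12.1 = 144 mmol/L.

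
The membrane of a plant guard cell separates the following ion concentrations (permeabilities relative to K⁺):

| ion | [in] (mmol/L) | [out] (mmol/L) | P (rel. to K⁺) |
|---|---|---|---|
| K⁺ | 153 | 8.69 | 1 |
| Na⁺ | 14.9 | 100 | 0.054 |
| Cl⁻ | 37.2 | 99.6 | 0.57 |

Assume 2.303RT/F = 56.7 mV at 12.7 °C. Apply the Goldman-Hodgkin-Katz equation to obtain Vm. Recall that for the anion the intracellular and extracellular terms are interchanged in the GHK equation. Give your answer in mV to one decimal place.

-44.0 mV

Vm = 56.7 · log₁₀[(Σ P·[cation]ₒ + Σ P·[anion]ᵢ) / (Σ P·[cation]ᵢ + Σ P·[anion]ₒ)]
Numerator = 1×8.69 + 0.054×100 + 0.57×37.2 = 35.29
Denominator = 1×153 + 0.054×14.9 + 0.57×99.6 = 210.6
Vm = 56.7 · log₁₀(0.16761) = 56.7 × (-0.7757) = -43.98 mV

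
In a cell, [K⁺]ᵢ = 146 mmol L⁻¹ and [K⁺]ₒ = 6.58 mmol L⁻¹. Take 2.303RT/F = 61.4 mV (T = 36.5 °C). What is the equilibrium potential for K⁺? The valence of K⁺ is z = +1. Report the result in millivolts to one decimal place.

-82.7 mV

E = (61.4/z) · log₁₀([K⁺]_out/[K⁺]_in) with z = +1.
= (61.4/1) · log₁₀(6.58/146) = 61.40 · log₁₀(0.04507)
= 61.40 · (-1.3461) = -82.65 mV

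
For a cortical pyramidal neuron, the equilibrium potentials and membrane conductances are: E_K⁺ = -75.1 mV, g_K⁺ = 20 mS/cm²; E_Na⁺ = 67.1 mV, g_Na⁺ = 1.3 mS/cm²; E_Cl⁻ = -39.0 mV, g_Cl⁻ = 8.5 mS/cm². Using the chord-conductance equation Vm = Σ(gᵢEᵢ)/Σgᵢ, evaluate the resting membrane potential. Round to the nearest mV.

-59 mV

Σ gᵢEᵢ = 20·(-75.1) + 1.3·(67.1) + 8.5·(-39.0) = -1746.27
Σ gᵢ = 20 + 1.3 + 8.5 = 29.8
Vm = -1746.27 / 29.8 = -58.60 mV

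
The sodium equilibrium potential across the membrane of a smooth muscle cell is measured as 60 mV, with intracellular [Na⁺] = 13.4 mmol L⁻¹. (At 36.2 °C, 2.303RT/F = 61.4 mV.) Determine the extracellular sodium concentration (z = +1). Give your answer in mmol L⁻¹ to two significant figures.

130 mmol L⁻¹

Nernst: E = (61.4/1) · log₁₀([out]/[in]), so log₁₀([out]/[in]) = 60.0 × 1 / 61.4 = 0.9772.
[out]/[in] = 10^(0.9772) = 9.489.
[out] = 9.489 × 13.4 = 127.1 mmol L⁻¹.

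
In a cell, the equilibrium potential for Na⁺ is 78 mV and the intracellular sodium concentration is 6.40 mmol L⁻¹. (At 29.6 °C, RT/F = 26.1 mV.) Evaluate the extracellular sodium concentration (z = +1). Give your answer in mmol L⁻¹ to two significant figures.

130 mmol L⁻¹

Nernst: E = (26.1/1) · ln([out]/[in]), so ln([out]/[in]) = 78.0 × 1 / 26.1 = 2.9885.
[out]/[in] = e^(2.9885) = 19.86.
[out] = 19.86 × 6.40 = 127.1 mmol L⁻¹.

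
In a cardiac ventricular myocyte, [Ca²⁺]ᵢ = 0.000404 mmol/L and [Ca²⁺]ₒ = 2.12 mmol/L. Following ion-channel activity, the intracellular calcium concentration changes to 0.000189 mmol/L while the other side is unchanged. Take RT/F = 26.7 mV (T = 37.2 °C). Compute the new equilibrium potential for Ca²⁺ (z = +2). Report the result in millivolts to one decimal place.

After the shift: [Ca²⁺]_out = 2.12, [Ca²⁺]_in = 0.000189 mmol/L.
E_new = (26.7/2)·ln(2.12/0.000189) = 13.35 · (9.3252) = 124.49 mV

124.5 mV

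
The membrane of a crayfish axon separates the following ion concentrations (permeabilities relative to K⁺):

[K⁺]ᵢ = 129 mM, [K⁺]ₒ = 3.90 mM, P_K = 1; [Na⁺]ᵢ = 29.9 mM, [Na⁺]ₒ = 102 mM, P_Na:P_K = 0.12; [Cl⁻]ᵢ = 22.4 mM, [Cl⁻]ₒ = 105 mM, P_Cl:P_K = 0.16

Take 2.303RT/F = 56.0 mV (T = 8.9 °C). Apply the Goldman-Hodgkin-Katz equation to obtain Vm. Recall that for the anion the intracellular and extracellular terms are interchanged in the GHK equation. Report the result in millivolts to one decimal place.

Vm = 56.0 · log₁₀[(Σ P·[cation]ₒ + Σ P·[anion]ᵢ) / (Σ P·[cation]ᵢ + Σ P·[anion]ₒ)]
Numerator = 1×3.90 + 0.12×102 + 0.16×22.4 = 19.72
Denominator = 1×129 + 0.12×29.9 + 0.16×105 = 149.4
Vm = 56.0 · log₁₀(0.13203) = 56.0 × (-0.8793) = -49.24 mV

-49.2 mV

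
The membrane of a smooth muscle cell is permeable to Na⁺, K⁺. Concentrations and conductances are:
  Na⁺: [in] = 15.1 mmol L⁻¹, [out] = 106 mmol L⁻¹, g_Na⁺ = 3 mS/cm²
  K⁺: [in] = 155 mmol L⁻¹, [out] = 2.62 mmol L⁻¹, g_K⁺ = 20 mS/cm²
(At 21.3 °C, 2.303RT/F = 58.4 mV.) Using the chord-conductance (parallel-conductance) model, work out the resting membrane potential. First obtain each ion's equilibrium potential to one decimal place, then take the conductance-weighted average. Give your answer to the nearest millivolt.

-84 mV

E_Na⁺ = (58.4/1)·log₁₀(106/15.1) = 49.4 mV
E_K⁺ = (58.4/1)·log₁₀(2.62/155) = -103.5 mV
Vm = (Σ gᵢEᵢ)/(Σ gᵢ) = (3·49.4 + 20·-103.5) / (3 + 20)
= -1921.80 / 23 = -83.56 mV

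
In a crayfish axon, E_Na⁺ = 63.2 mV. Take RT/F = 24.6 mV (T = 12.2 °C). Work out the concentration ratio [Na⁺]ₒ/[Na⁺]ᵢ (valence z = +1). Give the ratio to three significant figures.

13.1

ln([out]/[in]) = E·z/(24.6) = 63.2 × 1 / 24.6 = 2.5691
[out]/[in] = e^(2.5691) = 13.05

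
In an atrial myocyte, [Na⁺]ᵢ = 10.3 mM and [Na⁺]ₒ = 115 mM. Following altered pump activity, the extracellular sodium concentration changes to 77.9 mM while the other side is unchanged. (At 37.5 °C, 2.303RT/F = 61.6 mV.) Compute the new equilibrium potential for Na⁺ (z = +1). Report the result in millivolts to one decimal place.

54.1 mV

After the shift: [Na⁺]_out = 77.9, [Na⁺]_in = 10.3 mM.
E_new = (61.6/1)·log₁₀(77.9/10.3) = 61.60 · (0.8787) = 54.13 mV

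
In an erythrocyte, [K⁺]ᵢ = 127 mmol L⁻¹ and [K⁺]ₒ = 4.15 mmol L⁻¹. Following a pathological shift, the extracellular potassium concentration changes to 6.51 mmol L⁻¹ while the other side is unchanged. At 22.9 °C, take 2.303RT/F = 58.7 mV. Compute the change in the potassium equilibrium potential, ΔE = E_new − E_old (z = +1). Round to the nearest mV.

E_old = (58.7/1)·log₁₀(4.15/127) = -87.21 mV
E_new = (58.7/1)·log₁₀(6.51/127) = -75.74 mV
ΔE = -75.74 − (-87.21) = 11.48 mV

11 mV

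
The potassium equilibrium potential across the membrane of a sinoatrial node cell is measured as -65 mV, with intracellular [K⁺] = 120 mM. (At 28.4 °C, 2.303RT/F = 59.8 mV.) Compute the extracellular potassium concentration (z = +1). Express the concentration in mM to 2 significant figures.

Nernst: E = (59.8/1) · log₁₀([out]/[in]), so log₁₀([out]/[in]) = -65.0 × 1 / 59.8 = -1.0870.
[out]/[in] = 10^(-1.0870) = 0.08185.
[out] = 0.08185 × 120 = 9.823 mM.

9.8 mM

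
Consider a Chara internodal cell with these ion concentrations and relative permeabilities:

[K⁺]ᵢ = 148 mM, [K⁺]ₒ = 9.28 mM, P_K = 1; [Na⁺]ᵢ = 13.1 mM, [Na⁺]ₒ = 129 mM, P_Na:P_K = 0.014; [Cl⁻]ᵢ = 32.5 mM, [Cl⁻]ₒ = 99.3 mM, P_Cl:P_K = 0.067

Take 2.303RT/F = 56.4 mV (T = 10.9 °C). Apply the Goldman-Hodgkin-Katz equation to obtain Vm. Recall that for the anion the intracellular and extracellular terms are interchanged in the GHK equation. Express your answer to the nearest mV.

-60 mV

Vm = 56.4 · log₁₀[(Σ P·[cation]ₒ + Σ P·[anion]ᵢ) / (Σ P·[cation]ᵢ + Σ P·[anion]ₒ)]
Numerator = 1×9.28 + 0.014×129 + 0.067×32.5 = 13.26
Denominator = 1×148 + 0.014×13.1 + 0.067×99.3 = 154.8
Vm = 56.4 · log₁₀(0.085661) = 56.4 × (-1.0672) = -60.19 mV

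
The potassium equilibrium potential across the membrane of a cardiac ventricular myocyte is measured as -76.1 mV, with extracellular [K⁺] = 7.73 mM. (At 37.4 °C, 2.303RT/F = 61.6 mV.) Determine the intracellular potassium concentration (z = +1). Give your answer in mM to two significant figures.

130 mM

Nernst: E = (61.6/1) · log₁₀([out]/[in]), so log₁₀([out]/[in]) = -76.1 × 1 / 61.6 = -1.2354.
[out]/[in] = 10^(-1.2354) = 0.05816.
[in] = 7.73 / 0.05816 = 132.9 mM.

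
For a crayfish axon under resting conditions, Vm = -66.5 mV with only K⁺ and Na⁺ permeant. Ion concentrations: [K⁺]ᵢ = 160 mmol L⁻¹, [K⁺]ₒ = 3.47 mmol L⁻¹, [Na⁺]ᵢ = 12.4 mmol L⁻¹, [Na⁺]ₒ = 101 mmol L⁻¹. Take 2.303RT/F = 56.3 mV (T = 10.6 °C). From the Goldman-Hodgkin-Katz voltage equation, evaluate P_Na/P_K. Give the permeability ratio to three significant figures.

0.0706

Let α = P_Na/P_K. GHK: Vm = 56.3·log₁₀[(Kₒ + α·Naₒ)/(Kᵢ + α·Naᵢ)].
10^(Vm/56.3) = 10^(-66.5/56.3) = 0.065891
So 0.065891·(Kᵢ + α·Naᵢ) = Kₒ + α·Naₒ → α = (0.065891·160.0 − 3.47) / (101.0 − 0.065891·12.4)
α = (10.54 − 3.47) / (101.0 − 0.8171) = 7.073/100.2 = 0.0706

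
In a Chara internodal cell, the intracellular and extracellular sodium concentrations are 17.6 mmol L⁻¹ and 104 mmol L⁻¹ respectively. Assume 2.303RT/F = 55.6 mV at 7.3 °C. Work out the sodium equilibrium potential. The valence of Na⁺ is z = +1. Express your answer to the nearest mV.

E = (55.6/z) · log₁₀([Na⁺]_out/[Na⁺]_in) with z = +1.
= (55.6/1) · log₁₀(104/17.6) = 55.60 · log₁₀(5.909)
= 55.60 · (0.7715) = 42.90 mV

43 mV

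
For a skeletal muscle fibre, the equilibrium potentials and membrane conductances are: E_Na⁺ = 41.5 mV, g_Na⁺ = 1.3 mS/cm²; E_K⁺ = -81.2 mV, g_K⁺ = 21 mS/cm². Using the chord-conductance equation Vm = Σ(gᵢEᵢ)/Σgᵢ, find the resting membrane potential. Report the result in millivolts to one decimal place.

-74.0 mV

Σ gᵢEᵢ = 1.3·(41.5) + 21·(-81.2) = -1651.25
Σ gᵢ = 1.3 + 21 = 22.3
Vm = -1651.25 / 22.3 = -74.05 mV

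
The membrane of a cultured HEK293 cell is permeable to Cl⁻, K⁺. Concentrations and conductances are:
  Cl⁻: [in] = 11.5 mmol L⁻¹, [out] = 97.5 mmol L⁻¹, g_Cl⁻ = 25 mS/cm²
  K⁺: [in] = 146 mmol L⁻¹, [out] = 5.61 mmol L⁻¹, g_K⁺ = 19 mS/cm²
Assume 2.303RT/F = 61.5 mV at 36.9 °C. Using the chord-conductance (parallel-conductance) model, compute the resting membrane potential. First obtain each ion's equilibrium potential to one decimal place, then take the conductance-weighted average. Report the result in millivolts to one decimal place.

E_Cl⁻ = (61.5/-1)·log₁₀(97.5/11.5) = -57.1 mV
E_K⁺ = (61.5/1)·log₁₀(5.61/146) = -87.0 mV
Vm = (Σ gᵢEᵢ)/(Σ gᵢ) = (25·-57.1 + 19·-87.0) / (25 + 19)
= -3080.50 / 44 = -70.01 mV

-70.0 mV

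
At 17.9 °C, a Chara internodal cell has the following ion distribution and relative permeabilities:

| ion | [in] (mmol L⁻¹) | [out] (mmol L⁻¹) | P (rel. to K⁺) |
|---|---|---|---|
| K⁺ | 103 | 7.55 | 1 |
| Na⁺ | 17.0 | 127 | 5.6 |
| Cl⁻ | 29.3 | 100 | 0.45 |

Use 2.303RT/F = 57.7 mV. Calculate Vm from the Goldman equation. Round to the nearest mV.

28 mV

Vm = 57.7 · log₁₀[(Σ P·[cation]ₒ + Σ P·[anion]ᵢ) / (Σ P·[cation]ᵢ + Σ P·[anion]ₒ)]
Numerator = 1×7.55 + 5.6×127 + 0.45×29.3 = 731.9
Denominator = 1×103 + 5.6×17.0 + 0.45×100 = 243.2
Vm = 57.7 · log₁₀(3.0096) = 57.7 × (0.4785) = 27.61 mV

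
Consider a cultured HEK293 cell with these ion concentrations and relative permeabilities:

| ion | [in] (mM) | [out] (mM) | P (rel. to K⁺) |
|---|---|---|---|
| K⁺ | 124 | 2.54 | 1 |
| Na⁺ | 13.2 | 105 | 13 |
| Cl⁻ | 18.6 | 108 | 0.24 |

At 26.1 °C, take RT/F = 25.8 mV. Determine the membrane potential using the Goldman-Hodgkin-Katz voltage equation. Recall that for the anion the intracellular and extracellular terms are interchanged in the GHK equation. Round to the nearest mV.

Vm = 25.8 · ln[(Σ P·[cation]ₒ + Σ P·[anion]ᵢ) / (Σ P·[cation]ᵢ + Σ P·[anion]ₒ)]
Numerator = 1×2.54 + 13×105 + 0.24×18.6 = 1372
Denominator = 1×124 + 13×13.2 + 0.24×108 = 321.5
Vm = 25.8 · ln(4.2672) = 25.8 × (1.4510) = 37.43 mV

37 mV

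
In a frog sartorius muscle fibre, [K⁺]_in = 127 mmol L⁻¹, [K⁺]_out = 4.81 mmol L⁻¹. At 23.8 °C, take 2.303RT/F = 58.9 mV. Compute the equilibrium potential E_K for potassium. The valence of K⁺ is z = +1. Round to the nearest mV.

E = (58.9/z) · log₁₀([K⁺]_out/[K⁺]_in) with z = +1.
= (58.9/1) · log₁₀(4.81/127) = 58.90 · log₁₀(0.03787)
= 58.90 · (-1.4217) = -83.74 mV

-84 mV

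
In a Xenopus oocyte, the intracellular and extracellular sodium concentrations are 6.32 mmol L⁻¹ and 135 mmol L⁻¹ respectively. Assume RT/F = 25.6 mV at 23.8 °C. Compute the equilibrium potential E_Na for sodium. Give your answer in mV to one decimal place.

E = (25.6/z) · ln([Na⁺]_out/[Na⁺]_in) with z = +1.
= (25.6/1) · ln(135/6.32) = 25.60 · ln(21.36)
= 25.60 · (3.0616) = 78.38 mV

78.4 mV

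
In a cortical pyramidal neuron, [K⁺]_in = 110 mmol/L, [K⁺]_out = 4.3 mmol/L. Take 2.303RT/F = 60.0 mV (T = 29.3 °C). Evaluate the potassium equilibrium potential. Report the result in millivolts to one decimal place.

-84.5 mV

E = (60.0/z) · log₁₀([K⁺]_out/[K⁺]_in) with z = +1.
= (60.0/1) · log₁₀(4.3/110) = 60.00 · log₁₀(0.03909)
= 60.00 · (-1.4079) = -84.48 mV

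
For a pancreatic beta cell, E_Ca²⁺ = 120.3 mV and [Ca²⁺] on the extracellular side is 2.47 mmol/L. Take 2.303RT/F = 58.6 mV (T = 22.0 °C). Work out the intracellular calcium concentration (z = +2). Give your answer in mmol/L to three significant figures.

Nernst: E = (58.6/2) · log₁₀([out]/[in]), so log₁₀([out]/[in]) = 120.3 × 2 / 58.6 = 4.1058.
[out]/[in] = 10^(4.1058) = 1.276e+04.
[in] = 2.47 / 1.276e+04 = 0.0001936 mmol/L.

0.000194 mmol/L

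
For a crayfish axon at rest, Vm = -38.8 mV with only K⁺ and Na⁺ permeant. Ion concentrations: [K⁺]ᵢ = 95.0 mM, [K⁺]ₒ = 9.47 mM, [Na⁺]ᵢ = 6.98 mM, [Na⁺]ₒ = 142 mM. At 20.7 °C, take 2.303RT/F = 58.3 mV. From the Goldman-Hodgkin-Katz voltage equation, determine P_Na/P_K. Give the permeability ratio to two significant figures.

0.079

Let α = P_Na/P_K. GHK: Vm = 58.3·log₁₀[(Kₒ + α·Naₒ)/(Kᵢ + α·Naᵢ)].
10^(Vm/58.3) = 10^(-38.8/58.3) = 0.21601
So 0.21601·(Kᵢ + α·Naᵢ) = Kₒ + α·Naₒ → α = (0.21601·95.0 − 9.47) / (142.0 − 0.21601·6.98)
α = (20.52 − 9.47) / (142.0 − 1.508) = 11.05/140.5 = 0.07866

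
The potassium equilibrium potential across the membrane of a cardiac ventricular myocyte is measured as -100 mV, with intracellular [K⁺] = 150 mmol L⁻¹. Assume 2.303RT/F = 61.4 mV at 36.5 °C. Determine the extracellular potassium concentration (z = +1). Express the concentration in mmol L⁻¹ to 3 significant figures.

Nernst: E = (61.4/1) · log₁₀([out]/[in]), so log₁₀([out]/[in]) = -100.0 × 1 / 61.4 = -1.6287.
[out]/[in] = 10^(-1.6287) = 0.02351.
[out] = 0.02351 × 150 = 3.527 mmol L⁻¹.

3.53 mmol L⁻¹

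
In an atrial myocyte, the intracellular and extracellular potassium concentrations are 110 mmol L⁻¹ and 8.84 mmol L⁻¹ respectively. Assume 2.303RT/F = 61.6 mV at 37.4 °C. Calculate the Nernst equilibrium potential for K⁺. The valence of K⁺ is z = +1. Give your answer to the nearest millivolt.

E = (61.6/z) · log₁₀([K⁺]_out/[K⁺]_in) with z = +1.
= (61.6/1) · log₁₀(8.84/110) = 61.60 · log₁₀(0.08036)
= 61.60 · (-1.0949) = -67.45 mV

-67 mV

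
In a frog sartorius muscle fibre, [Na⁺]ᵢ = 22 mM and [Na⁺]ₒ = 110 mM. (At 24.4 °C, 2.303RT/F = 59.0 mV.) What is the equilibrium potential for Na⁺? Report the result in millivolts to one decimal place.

E = (59.0/z) · log₁₀([Na⁺]_out/[Na⁺]_in) with z = +1.
= (59.0/1) · log₁₀(110/22) = 59.00 · log₁₀(5)
= 59.00 · (0.6990) = 41.24 mV

41.2 mV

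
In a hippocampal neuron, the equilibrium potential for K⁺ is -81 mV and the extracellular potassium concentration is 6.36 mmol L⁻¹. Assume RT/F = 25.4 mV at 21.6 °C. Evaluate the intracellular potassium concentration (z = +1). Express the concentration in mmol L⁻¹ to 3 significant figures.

Nernst: E = (25.4/1) · ln([out]/[in]), so ln([out]/[in]) = -81.0 × 1 / 25.4 = -3.1890.
[out]/[in] = e^(-3.1890) = 0.04121.
[in] = 6.36 / 0.04121 = 154.3 mmol L⁻¹.

154 mmol L⁻¹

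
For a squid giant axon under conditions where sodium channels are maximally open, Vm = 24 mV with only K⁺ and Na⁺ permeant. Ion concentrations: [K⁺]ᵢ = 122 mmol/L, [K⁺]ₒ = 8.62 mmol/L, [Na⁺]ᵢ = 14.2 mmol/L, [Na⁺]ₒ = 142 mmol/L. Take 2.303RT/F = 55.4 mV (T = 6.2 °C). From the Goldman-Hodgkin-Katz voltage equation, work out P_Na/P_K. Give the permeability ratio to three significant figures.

3.11

Let α = P_Na/P_K. GHK: Vm = 55.4·log₁₀[(Kₒ + α·Naₒ)/(Kᵢ + α·Naᵢ)].
10^(Vm/55.4) = 10^(24.0/55.4) = 2.7115
So 2.7115·(Kᵢ + α·Naᵢ) = Kₒ + α·Naₒ → α = (2.7115·122.0 − 8.62) / (142.0 − 2.7115·14.2)
α = (330.8 − 8.62) / (142.0 − 38.5) = 322.2/103.5 = 3.113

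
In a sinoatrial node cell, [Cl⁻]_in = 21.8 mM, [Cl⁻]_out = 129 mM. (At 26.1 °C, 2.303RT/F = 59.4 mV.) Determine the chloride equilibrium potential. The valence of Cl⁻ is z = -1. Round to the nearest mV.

-46 mV

E = (59.4/z) · log₁₀([Cl⁻]_out/[Cl⁻]_in) with z = -1.
For an anion, dividing by z = -1 reverses the sign.
= (59.4/-1) · log₁₀(129/21.8) = -59.40 · log₁₀(5.917)
= -59.40 · (0.7721) = -45.86 mV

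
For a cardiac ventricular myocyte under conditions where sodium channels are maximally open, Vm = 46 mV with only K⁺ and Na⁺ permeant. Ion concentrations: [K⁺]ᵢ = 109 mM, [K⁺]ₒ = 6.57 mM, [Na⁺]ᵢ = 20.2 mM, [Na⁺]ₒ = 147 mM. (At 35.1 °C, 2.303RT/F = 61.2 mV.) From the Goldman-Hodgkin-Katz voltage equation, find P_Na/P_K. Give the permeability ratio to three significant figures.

Let α = P_Na/P_K. GHK: Vm = 61.2·log₁₀[(Kₒ + α·Naₒ)/(Kᵢ + α·Naᵢ)].
10^(Vm/61.2) = 10^(46.0/61.2) = 5.6446
So 5.6446·(Kᵢ + α·Naᵢ) = Kₒ + α·Naₒ → α = (5.6446·109.0 − 6.57) / (147.0 − 5.6446·20.2)
α = (615.3 − 6.57) / (147.0 − 114) = 608.7/32.98 = 18.46

18.5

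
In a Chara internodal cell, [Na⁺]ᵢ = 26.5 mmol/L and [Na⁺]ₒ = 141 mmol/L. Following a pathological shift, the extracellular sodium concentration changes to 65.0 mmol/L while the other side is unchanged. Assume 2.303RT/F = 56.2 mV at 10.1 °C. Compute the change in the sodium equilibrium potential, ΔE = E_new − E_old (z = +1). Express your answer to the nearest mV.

-19 mV

E_old = (56.2/1)·log₁₀(141/26.5) = 40.80 mV
E_new = (56.2/1)·log₁₀(65.0/26.5) = 21.90 mV
ΔE = 21.90 − (40.80) = -18.90 mV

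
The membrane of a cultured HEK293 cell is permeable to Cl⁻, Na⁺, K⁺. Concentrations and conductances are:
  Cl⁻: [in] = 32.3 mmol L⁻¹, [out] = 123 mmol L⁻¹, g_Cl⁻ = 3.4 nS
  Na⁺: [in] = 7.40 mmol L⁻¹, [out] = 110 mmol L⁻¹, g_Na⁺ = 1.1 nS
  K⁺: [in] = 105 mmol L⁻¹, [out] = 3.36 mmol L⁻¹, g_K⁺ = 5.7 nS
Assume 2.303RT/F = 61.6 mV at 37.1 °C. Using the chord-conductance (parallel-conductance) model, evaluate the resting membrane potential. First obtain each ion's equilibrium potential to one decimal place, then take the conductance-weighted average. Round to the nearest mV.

-56 mV

E_Cl⁻ = (61.6/-1)·log₁₀(123/32.3) = -35.8 mV
E_Na⁺ = (61.6/1)·log₁₀(110/7.40) = 72.2 mV
E_K⁺ = (61.6/1)·log₁₀(3.36/105) = -92.1 mV
Vm = (Σ gᵢEᵢ)/(Σ gᵢ) = (3.4·-35.8 + 1.1·72.2 + 5.7·-92.1) / (3.4 + 1.1 + 5.7)
= -567.27 / 10.2 = -55.61 mV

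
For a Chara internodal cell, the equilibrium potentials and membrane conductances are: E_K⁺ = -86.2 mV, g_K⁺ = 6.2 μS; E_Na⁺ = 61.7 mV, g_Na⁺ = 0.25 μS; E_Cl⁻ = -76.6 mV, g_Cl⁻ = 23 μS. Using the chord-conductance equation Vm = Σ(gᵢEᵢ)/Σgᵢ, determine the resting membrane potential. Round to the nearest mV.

-77 mV

Σ gᵢEᵢ = 6.2·(-86.2) + 0.25·(61.7) + 23·(-76.6) = -2280.82
Σ gᵢ = 6.2 + 0.25 + 23 = 29.45
Vm = -2280.82 / 29.45 = -77.45 mV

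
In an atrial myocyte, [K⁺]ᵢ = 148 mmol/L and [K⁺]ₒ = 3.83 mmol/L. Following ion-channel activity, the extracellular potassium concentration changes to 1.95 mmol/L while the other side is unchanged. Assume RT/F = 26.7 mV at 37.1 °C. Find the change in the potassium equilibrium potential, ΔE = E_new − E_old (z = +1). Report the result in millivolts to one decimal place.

E_old = (26.7/1)·ln(3.83/148) = -97.57 mV
E_new = (26.7/1)·ln(1.95/148) = -115.59 mV
ΔE = -115.59 − (-97.57) = -18.02 mV

-18.0 mV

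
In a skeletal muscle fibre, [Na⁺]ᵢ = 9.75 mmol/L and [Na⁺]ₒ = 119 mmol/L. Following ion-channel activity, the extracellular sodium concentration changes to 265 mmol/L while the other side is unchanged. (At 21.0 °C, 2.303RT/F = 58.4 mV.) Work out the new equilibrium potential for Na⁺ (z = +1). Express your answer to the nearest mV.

After the shift: [Na⁺]_out = 265, [Na⁺]_in = 9.75 mmol/L.
E_new = (58.4/1)·log₁₀(265/9.75) = 58.40 · (1.4342) = 83.76 mV

84 mV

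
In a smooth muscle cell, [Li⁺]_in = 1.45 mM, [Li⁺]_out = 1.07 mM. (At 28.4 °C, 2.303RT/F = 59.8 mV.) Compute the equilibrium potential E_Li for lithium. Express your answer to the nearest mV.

E = (59.8/z) · log₁₀([Li⁺]_out/[Li⁺]_in) with z = +1.
= (59.8/1) · log₁₀(1.07/1.45) = 59.80 · log₁₀(0.7379)
= 59.80 · (-0.1320) = -7.89 mV

-8 mV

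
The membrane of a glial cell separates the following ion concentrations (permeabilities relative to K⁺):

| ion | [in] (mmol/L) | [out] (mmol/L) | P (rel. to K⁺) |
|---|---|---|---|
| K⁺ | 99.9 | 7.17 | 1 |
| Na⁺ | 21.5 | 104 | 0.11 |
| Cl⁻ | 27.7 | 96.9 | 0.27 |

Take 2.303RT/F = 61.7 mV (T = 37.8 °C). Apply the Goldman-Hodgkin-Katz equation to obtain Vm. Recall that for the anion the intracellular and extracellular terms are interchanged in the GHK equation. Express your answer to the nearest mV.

-43 mV

Vm = 61.7 · log₁₀[(Σ P·[cation]ₒ + Σ P·[anion]ᵢ) / (Σ P·[cation]ᵢ + Σ P·[anion]ₒ)]
Numerator = 1×7.17 + 0.11×104 + 0.27×27.7 = 26.09
Denominator = 1×99.9 + 0.11×21.5 + 0.27×96.9 = 128.4
Vm = 61.7 · log₁₀(0.20314) = 61.7 × (-0.6922) = -42.71 mV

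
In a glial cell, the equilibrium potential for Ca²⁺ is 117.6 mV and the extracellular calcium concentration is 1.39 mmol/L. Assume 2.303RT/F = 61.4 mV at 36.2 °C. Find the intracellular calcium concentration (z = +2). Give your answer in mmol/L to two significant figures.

0.00021 mmol/L

Nernst: E = (61.4/2) · log₁₀([out]/[in]), so log₁₀([out]/[in]) = 117.6 × 2 / 61.4 = 3.8306.
[out]/[in] = 10^(3.8306) = 6770.
[in] = 1.39 / 6770 = 0.0002053 mmol/L.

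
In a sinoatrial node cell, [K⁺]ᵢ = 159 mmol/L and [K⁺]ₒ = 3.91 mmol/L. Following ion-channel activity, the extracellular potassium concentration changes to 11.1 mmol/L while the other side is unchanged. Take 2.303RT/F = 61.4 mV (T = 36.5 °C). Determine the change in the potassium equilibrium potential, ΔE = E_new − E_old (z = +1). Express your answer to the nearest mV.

28 mV

E_old = (61.4/1)·log₁₀(3.91/159) = -98.81 mV
E_new = (61.4/1)·log₁₀(11.1/159) = -70.98 mV
ΔE = -70.98 − (-98.81) = 27.82 mV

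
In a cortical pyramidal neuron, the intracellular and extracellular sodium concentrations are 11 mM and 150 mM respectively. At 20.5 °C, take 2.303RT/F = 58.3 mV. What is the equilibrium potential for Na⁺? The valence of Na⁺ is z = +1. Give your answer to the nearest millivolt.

E = (58.3/z) · log₁₀([Na⁺]_out/[Na⁺]_in) with z = +1.
= (58.3/1) · log₁₀(150/11) = 58.30 · log₁₀(13.64)
= 58.30 · (1.1347) = 66.15 mV

66 mV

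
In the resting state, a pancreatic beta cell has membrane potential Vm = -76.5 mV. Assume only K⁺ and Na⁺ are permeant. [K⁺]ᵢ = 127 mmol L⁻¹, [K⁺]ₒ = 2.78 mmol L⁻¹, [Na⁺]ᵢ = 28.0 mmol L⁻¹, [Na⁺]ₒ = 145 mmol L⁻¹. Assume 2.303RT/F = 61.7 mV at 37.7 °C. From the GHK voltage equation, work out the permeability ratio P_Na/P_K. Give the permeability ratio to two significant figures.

Let α = P_Na/P_K. GHK: Vm = 61.7·log₁₀[(Kₒ + α·Naₒ)/(Kᵢ + α·Naᵢ)].
10^(Vm/61.7) = 10^(-76.5/61.7) = 0.057561
So 0.057561·(Kᵢ + α·Naᵢ) = Kₒ + α·Naₒ → α = (0.057561·127.0 − 2.78) / (145.0 − 0.057561·28.0)
α = (7.31 − 2.78) / (145.0 − 1.612) = 4.53/143.4 = 0.03159

0.032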